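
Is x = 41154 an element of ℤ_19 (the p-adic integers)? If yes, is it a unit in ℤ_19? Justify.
x ∈ ℤ_19 but not a unit; v_19(x) = 3 > 0

ℤ_19 = {x ∈ ℚ_19 : v_19(x) ≥ 0} and ℤ_19^× = {x ∈ ℤ_19 : v_19(x) = 0}. Here v_19(41154) = v_19(num) − v_19(den) = 3; compare against these criteria.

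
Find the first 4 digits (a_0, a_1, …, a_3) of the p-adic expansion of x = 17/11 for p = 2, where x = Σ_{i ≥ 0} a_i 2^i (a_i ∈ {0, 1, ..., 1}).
(a_0, …, a_3) = (1, 1, 0, 0)

v_2(17/11) = 0 (numerator and denominator both coprime to 2), so x ∈ ℤ_2^×. Compute digits iteratively via a_i = x_i mod 2, x_{i+1} = (x_i − a_i)/2, with x_0 = x:
  x_0 = 17/11;  a_0 = 1;  x_1 = (x_0 − 1)/2 = 3/11
  x_1 = 3/11;  a_1 = 1;  x_2 = (x_1 − 1)/2 = -4/11
  x_2 = -4/11;  a_2 = 0;  x_3 = (x_2 − 0)/2 = -2/11
  x_3 = -2/11;  a_3 = 0;  x_4 = (x_3 − 0)/2 = -1/11
Digits: (1, 1, 0, 0).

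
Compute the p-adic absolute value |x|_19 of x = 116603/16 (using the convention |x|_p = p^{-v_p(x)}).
|116603/16|_19 = 1/6859

Step 1 — compute v_19(x) by factoring powers of 19 out of the numerator and denominator: v_19(116603/16) = 3. Step 2 — apply |x|_p = p^{-v_p(x)} = 19^{-3} = 1/6859.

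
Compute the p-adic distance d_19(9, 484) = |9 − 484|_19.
d_19(9, 484) = 1/19

Step 1 — x − y = 9 − 484 = -475. Step 2 — v_19(-475) = 1 (factor: -475 = −(19^1 · 25); the sign does not affect v_p). Step 3 — |x − y|_19 = 19^{-1} = 1/19.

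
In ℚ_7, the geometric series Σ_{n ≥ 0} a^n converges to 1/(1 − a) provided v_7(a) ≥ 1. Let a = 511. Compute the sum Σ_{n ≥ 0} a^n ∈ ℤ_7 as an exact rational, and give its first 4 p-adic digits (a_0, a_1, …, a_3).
Σ a^n = 1/(1 − a) = -1/510;  first 4 digits = (1, 3, 5, 5)

v_7(a) = 1 ≥ 1, so the series converges in ℤ_7 to 1/(1 − a) = 1/(1 − 511) = -1/510. Expand this rational in ℤ_7: compute digits iteratively via d_i = x_i mod 7, x_{i+1} = (x_i − d_i)/7. The first 4 digits are (1, 3, 5, 5).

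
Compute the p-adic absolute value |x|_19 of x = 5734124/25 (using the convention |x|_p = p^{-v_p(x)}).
|5734124/25|_19 = 1/130321

Step 1 — compute v_19(x) by factoring powers of 19 out of the numerator and denominator: v_19(5734124/25) = 4. Step 2 — apply |x|_p = p^{-v_p(x)} = 19^{-4} = 1/130321.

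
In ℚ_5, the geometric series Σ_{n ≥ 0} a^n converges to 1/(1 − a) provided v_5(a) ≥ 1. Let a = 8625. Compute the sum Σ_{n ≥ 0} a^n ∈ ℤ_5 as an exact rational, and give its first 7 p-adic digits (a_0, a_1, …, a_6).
Σ a^n = 1/(1 − a) = -1/8624;  first 7 digits = (1, 0, 0, 4, 3, 2, 1)

v_5(a) = 3 ≥ 1, so the series converges in ℤ_5 to 1/(1 − a) = 1/(1 − 8625) = -1/8624. Expand this rational in ℤ_5: compute digits iteratively via d_i = x_i mod 5, x_{i+1} = (x_i − d_i)/5. The first 7 digits are (1, 0, 0, 4, 3, 2, 1).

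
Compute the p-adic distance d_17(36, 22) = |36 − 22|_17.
d_17(36, 22) = 1

Step 1 — x − y = 36 − 22 = 14. Step 2 — v_17(14) = 0 (factor: 14 = (17^0 · 14); the sign does not affect v_p). Step 3 — |x − y|_17 = 17^{0} = 1.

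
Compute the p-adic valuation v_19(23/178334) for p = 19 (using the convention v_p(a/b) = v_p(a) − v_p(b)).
v_19(23/178334) = -3

Factor powers of 19 from the numerator and denominator of the reduced fraction: 23 = 19^0 · 23 and 178334 = 19^3 · 26. Apply v_p(a/b) = v_p(a) − v_p(b): v_19(23/178334) = 0 − 3 = -3.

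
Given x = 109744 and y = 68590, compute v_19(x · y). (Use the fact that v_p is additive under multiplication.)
v_19(7527340960) = 6

v_p(x) = 3 (factor: 109744 = 19^3 · 16); v_p(y) = 3 (factor: 68590 = 19^3 · 10). Additivity: v_p(xy) = v_p(x) + v_p(y) = 3 + 3 = 6. (Direct check: xy = 7527340960 = 19^6 · (160).)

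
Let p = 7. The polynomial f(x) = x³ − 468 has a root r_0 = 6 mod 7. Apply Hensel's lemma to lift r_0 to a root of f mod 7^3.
r_2 = 90 (mod 343)

Hensel: r_{i+1} = r_i − f(r_i)/f′(r_i) mod 7^{i+2}, where f′(x) = 3x². Iterate:
  r_0 = 6 (mod 7)
  r_1 = 41 (mod 49)
  r_2 = 90 (mod 343)
Final: r = 90 with f(r) ≡ 0 mod 7^3.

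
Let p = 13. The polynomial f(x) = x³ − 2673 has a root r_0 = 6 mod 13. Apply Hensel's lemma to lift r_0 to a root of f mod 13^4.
r_3 = 22210 (mod 28561)

Hensel: r_{i+1} = r_i − f(r_i)/f′(r_i) mod 13^{i+2}, where f′(x) = 3x². Iterate:
  r_0 = 6 (mod 13)
  r_1 = 71 (mod 169)
  r_2 = 240 (mod 2197)
  r_3 = 22210 (mod 28561)
Final: r = 22210 with f(r) ≡ 0 mod 13^4.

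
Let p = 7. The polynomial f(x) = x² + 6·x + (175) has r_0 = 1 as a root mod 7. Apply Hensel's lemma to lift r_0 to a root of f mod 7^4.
r_3 = 2269 (mod 2401)

Hensel: r_{i+1} = r_i − f(r_i)·(f′(r_i))^{-1} mod 7^{i+2}, f′(x) = 2x + 6. Iterate:
  r_0 = 1 (mod 7)
  r_1 = 15 (mod 49)
  r_2 = 211 (mod 343)
  r_3 = 2269 (mod 2401)
Final: r = 2269 satisfies f(r) ≡ 0 mod 7^4.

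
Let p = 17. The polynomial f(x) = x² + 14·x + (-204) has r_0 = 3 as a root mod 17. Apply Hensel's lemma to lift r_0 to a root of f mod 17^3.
r_2 = 3811 (mod 4913)

Hensel: r_{i+1} = r_i − f(r_i)·(f′(r_i))^{-1} mod 17^{i+2}, f′(x) = 2x + 14. Iterate:
  r_0 = 3 (mod 17)
  r_1 = 54 (mod 289)
  r_2 = 3811 (mod 4913)
Final: r = 3811 satisfies f(r) ≡ 0 mod 17^3.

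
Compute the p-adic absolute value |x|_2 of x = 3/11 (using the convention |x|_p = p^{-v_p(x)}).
|3/11|_2 = 1

Step 1 — compute v_2(x) by factoring powers of 2 out of the numerator and denominator: v_2(3/11) = 0. Step 2 — apply |x|_p = p^{-v_p(x)} = 2^{0} = 1.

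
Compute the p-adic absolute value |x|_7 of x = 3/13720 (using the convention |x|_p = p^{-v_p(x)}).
|3/13720|_7 = 343

Step 1 — compute v_7(x) by factoring powers of 7 out of the numerator and denominator: v_7(3/13720) = -3. Step 2 — apply |x|_p = p^{-v_p(x)} = 7^{3} = 343.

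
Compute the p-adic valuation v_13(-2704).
v_13(-2704) = 2

v_13(n) is the largest exponent k such that 13^k divides n. Factor out: -2704 = -13^2 · 16. (Sign doesn't affect v_p.) So v_13(-2704) = 2.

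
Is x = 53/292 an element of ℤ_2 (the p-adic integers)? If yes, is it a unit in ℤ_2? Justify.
x ∉ ℤ_2 (v_2(x) = -2 < 0)

ℤ_2 = {x ∈ ℚ_2 : v_2(x) ≥ 0} and ℤ_2^× = {x ∈ ℤ_2 : v_2(x) = 0}. Here v_2(53/292) = v_2(num) − v_2(den) = -2; compare against these criteria.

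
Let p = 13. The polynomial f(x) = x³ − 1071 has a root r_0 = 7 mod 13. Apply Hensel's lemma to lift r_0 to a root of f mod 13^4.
r_3 = 16413 (mod 28561)

Hensel: r_{i+1} = r_i − f(r_i)/f′(r_i) mod 13^{i+2}, where f′(x) = 3x². Iterate:
  r_0 = 7 (mod 13)
  r_1 = 20 (mod 169)
  r_2 = 1034 (mod 2197)
  r_3 = 16413 (mod 28561)
Final: r = 16413 with f(r) ≡ 0 mod 13^4.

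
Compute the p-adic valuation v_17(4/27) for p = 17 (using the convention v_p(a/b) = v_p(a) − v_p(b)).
v_17(4/27) = 0

Factor powers of 17 from the numerator and denominator of the reduced fraction: 4 = 17^0 · 4 and 27 = 17^0 · 27. Apply v_p(a/b) = v_p(a) − v_p(b): v_17(4/27) = 0 − 0 = 0.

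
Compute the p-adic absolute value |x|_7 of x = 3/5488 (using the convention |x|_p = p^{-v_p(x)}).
|3/5488|_7 = 343

Step 1 — compute v_7(x) by factoring powers of 7 out of the numerator and denominator: v_7(3/5488) = -3. Step 2 — apply |x|_p = p^{-v_p(x)} = 7^{3} = 343.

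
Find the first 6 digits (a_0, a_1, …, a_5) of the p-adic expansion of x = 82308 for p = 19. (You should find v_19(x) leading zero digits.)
(a_0, …, a_5) = (0, 0, 0, 12, 0, 0)

v_19(82308) = 3, so a_0 = ... = a_2 = 0. Factor out: x = 19^3 · u with u = 12 a unit in ℤ_19. Expand u iteratively via a_{v+i} = u_i mod 19, u_{i+1} = (u_i − a_{v+i})/19:
  u_0 = 12;  a_3 = 12;  u_1 = (u_0 − 12)/19 = 0
  u_1 = 0;  a_4 = 0;  u_2 = (u_1 − 0)/19 = 0
  u_2 = 0;  a_5 = 0;  u_3 = (u_2 − 0)/19 = 0
Digits: (0, 0, 0, 12, 0, 0).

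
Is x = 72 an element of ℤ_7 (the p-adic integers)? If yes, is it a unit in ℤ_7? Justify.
x ∈ ℤ_7^× (unit); v_7(x) = 0

ℤ_7 = {x ∈ ℚ_7 : v_7(x) ≥ 0} and ℤ_7^× = {x ∈ ℤ_7 : v_7(x) = 0}. Here v_7(72) = v_7(num) − v_7(den) = 0; compare against these criteria.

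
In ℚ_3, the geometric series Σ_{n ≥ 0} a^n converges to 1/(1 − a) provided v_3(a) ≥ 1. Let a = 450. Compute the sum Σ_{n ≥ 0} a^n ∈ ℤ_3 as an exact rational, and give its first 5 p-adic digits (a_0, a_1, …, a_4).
Σ a^n = 1/(1 − a) = -1/449;  first 5 digits = (1, 0, 2, 1, 0)

v_3(a) = 2 ≥ 1, so the series converges in ℤ_3 to 1/(1 − a) = 1/(1 − 450) = -1/449. Expand this rational in ℤ_3: compute digits iteratively via d_i = x_i mod 3, x_{i+1} = (x_i − d_i)/3. The first 5 digits are (1, 0, 2, 1, 0).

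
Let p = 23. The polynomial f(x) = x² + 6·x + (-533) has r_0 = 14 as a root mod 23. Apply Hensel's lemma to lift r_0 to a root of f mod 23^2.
r_1 = 37 (mod 529)

Hensel: r_{i+1} = r_i − f(r_i)·(f′(r_i))^{-1} mod 23^{i+2}, f′(x) = 2x + 6. Iterate:
  r_0 = 14 (mod 23)
  r_1 = 37 (mod 529)
Final: r = 37 satisfies f(r) ≡ 0 mod 23^2.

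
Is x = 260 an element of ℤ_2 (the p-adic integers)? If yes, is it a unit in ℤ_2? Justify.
x ∈ ℤ_2 but not a unit; v_2(x) = 2 > 0

ℤ_2 = {x ∈ ℚ_2 : v_2(x) ≥ 0} and ℤ_2^× = {x ∈ ℤ_2 : v_2(x) = 0}. Here v_2(260) = v_2(num) − v_2(den) = 2; compare against these criteria.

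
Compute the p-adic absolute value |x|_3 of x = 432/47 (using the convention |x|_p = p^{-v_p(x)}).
|432/47|_3 = 1/27

Step 1 — compute v_3(x) by factoring powers of 3 out of the numerator and denominator: v_3(432/47) = 3. Step 2 — apply |x|_p = p^{-v_p(x)} = 3^{-3} = 1/27.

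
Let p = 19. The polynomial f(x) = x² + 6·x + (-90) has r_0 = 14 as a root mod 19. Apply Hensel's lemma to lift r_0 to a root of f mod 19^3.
r_2 = 4935 (mod 6859)

Hensel: r_{i+1} = r_i − f(r_i)·(f′(r_i))^{-1} mod 19^{i+2}, f′(x) = 2x + 6. Iterate:
  r_0 = 14 (mod 19)
  r_1 = 242 (mod 361)
  r_2 = 4935 (mod 6859)
Final: r = 4935 satisfies f(r) ≡ 0 mod 19^3.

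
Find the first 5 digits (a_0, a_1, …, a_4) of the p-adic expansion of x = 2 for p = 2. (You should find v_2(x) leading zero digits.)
(a_0, …, a_4) = (0, 1, 0, 0, 0)

v_2(2) = 1, so a_0 = ... = a_0 = 0. Factor out: x = 2^1 · u with u = 1 a unit in ℤ_2. Expand u iteratively via a_{v+i} = u_i mod 2, u_{i+1} = (u_i − a_{v+i})/2:
  u_0 = 1;  a_1 = 1;  u_1 = (u_0 − 1)/2 = 0
  u_1 = 0;  a_2 = 0;  u_2 = (u_1 − 0)/2 = 0
  u_2 = 0;  a_3 = 0;  u_3 = (u_2 − 0)/2 = 0
  u_3 = 0;  a_4 = 0;  u_4 = (u_3 − 0)/2 = 0
Digits: (0, 1, 0, 0, 0).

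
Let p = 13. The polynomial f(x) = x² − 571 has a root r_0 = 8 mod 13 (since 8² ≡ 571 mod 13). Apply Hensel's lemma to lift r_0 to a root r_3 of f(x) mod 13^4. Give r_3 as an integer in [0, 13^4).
r_3 = 8965 (mod 28561)

Hensel's recurrence: r_{i+1} = r_i − f(r_i)·(f′(r_i))^{-1} mod 13^{i+2}, with f′(x) = 2x. Iterate:
  r_0 = 8 (mod 13)
  r_1 = 8 (mod 169)
  r_2 = 177 (mod 2197)
  r_3 = 8965 (mod 28561)
Final: r_3 = 8965, and one checks f(r_3) ≡ 0 mod 13^4.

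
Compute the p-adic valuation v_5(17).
v_5(17) = 0

v_5(n) is the largest exponent k such that 5^k divides n. Factor out: 17 = 5^0 · 17. (Sign doesn't affect v_p.) So v_5(17) = 0.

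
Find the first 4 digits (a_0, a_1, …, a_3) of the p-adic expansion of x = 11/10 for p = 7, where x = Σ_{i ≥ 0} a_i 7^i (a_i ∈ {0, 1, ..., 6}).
(a_0, …, a_3) = (6, 0, 2, 6)

v_7(11/10) = 0 (numerator and denominator both coprime to 7), so x ∈ ℤ_7^×. Compute digits iteratively via a_i = x_i mod 7, x_{i+1} = (x_i − a_i)/7, with x_0 = x:
  x_0 = 11/10;  a_0 = 6;  x_1 = (x_0 − 6)/7 = -7/10
  x_1 = -7/10;  a_1 = 0;  x_2 = (x_1 − 0)/7 = -1/10
  x_2 = -1/10;  a_2 = 2;  x_3 = (x_2 − 2)/7 = -3/10
  x_3 = -3/10;  a_3 = 6;  x_4 = (x_3 − 6)/7 = -9/10
Digits: (6, 0, 2, 6).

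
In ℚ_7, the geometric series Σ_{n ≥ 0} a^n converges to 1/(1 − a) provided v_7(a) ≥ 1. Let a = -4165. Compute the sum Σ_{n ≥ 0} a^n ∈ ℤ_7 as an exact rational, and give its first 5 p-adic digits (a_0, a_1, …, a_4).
Σ a^n = 1/(1 − a) = 1/4166;  first 5 digits = (1, 0, 6, 1, 6)

v_7(a) = 2 ≥ 1, so the series converges in ℤ_7 to 1/(1 − a) = 1/(1 − (-4165)) = 1/4166. Expand this rational in ℤ_7: compute digits iteratively via d_i = x_i mod 7, x_{i+1} = (x_i − d_i)/7. The first 5 digits are (1, 0, 6, 1, 6).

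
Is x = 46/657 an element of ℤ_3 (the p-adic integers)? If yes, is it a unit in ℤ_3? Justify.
x ∉ ℤ_3 (v_3(x) = -2 < 0)

ℤ_3 = {x ∈ ℚ_3 : v_3(x) ≥ 0} and ℤ_3^× = {x ∈ ℤ_3 : v_3(x) = 0}. Here v_3(46/657) = v_3(num) − v_3(den) = -2; compare against these criteria.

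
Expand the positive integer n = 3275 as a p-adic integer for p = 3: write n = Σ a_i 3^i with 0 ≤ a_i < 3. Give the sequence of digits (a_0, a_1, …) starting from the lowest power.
(a_0, a_1, …) = (2, 2, 0, 1, 1, 1, 1, 1)

Repeated division by 3 gives the digits low-to-high: 3275 = 2 + 2·3^1 + 1·3^3 + 1·3^4 + 1·3^5 + 1·3^6 + 1·3^7. Digit sequence: (2, 2, 0, 1, 1, 1, 1, 1).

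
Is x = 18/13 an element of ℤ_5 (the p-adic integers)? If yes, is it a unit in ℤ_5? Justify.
x ∈ ℤ_5^× (unit); v_5(x) = 0

ℤ_5 = {x ∈ ℚ_5 : v_5(x) ≥ 0} and ℤ_5^× = {x ∈ ℤ_5 : v_5(x) = 0}. Here v_5(18/13) = v_5(num) − v_5(den) = 0; compare against these criteria.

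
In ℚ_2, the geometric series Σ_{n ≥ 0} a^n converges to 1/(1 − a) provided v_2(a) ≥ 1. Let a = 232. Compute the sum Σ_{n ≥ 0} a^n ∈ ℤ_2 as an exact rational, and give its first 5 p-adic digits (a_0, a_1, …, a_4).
Σ a^n = 1/(1 − a) = -1/231;  first 5 digits = (1, 0, 0, 1, 0)

v_2(a) = 3 ≥ 1, so the series converges in ℤ_2 to 1/(1 − a) = 1/(1 − 232) = -1/231. Expand this rational in ℤ_2: compute digits iteratively via d_i = x_i mod 2, x_{i+1} = (x_i − d_i)/2. The first 5 digits are (1, 0, 0, 1, 0).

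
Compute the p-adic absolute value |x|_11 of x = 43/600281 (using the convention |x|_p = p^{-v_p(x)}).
|43/600281|_11 = 14641

Step 1 — compute v_11(x) by factoring powers of 11 out of the numerator and denominator: v_11(43/600281) = -4. Step 2 — apply |x|_p = p^{-v_p(x)} = 11^{4} = 14641.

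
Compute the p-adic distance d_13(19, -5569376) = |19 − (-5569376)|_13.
d_13(19, -5569376) = 1/371293

Step 1 — x − y = 19 − (-5569376) = 5569395. Step 2 — v_13(5569395) = 5 (factor: 5569395 = (13^5 · 15); the sign does not affect v_p). Step 3 — |x − y|_13 = 13^{-5} = 1/371293.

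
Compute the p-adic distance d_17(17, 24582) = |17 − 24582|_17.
d_17(17, 24582) = 1/4913

Step 1 — x − y = 17 − 24582 = -24565. Step 2 — v_17(-24565) = 3 (factor: -24565 = −(17^3 · 5); the sign does not affect v_p). Step 3 — |x − y|_17 = 17^{-3} = 1/4913.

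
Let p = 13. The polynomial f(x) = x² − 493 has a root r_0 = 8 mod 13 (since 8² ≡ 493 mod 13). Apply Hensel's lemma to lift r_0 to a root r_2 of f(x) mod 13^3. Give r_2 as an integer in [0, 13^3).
r_2 = 1503 (mod 2197)

Hensel's recurrence: r_{i+1} = r_i − f(r_i)·(f′(r_i))^{-1} mod 13^{i+2}, with f′(x) = 2x. Iterate:
  r_0 = 8 (mod 13)
  r_1 = 151 (mod 169)
  r_2 = 1503 (mod 2197)
Final: r_2 = 1503, and one checks f(r_2) ≡ 0 mod 13^3.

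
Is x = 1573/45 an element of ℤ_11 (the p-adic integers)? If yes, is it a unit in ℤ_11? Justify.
x ∈ ℤ_11 but not a unit; v_11(x) = 2 > 0

ℤ_11 = {x ∈ ℚ_11 : v_11(x) ≥ 0} and ℤ_11^× = {x ∈ ℤ_11 : v_11(x) = 0}. Here v_11(1573/45) = v_11(num) − v_11(den) = 2; compare against these criteria.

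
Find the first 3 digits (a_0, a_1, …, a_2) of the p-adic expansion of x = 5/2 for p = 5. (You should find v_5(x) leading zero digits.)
(a_0, …, a_2) = (0, 3, 2)

v_5(5/2) = 1, so a_0 = ... = a_0 = 0. Factor out: x = 5^1 · u with u = 1/2 a unit in ℤ_5. Expand u iteratively via a_{v+i} = u_i mod 5, u_{i+1} = (u_i − a_{v+i})/5:
  u_0 = 1/2;  a_1 = 3;  u_1 = (u_0 − 3)/5 = -1/2
  u_1 = -1/2;  a_2 = 2;  u_2 = (u_1 − 2)/5 = -1/2
Digits: (0, 3, 2).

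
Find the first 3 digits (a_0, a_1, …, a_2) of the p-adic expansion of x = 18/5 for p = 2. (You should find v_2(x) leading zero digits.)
(a_0, …, a_2) = (0, 1, 0)

v_2(18/5) = 1, so a_0 = ... = a_0 = 0. Factor out: x = 2^1 · u with u = 9/5 a unit in ℤ_2. Expand u iteratively via a_{v+i} = u_i mod 2, u_{i+1} = (u_i − a_{v+i})/2:
  u_0 = 9/5;  a_1 = 1;  u_1 = (u_0 − 1)/2 = 2/5
  u_1 = 2/5;  a_2 = 0;  u_2 = (u_1 − 0)/2 = 1/5
Digits: (0, 1, 0).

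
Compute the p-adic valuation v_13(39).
v_13(39) = 1

v_13(n) is the largest exponent k such that 13^k divides n. Factor out: 39 = 13^1 · 3. (Sign doesn't affect v_p.) So v_13(39) = 1.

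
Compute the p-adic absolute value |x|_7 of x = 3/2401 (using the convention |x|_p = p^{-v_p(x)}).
|3/2401|_7 = 2401

Step 1 — compute v_7(x) by factoring powers of 7 out of the numerator and denominator: v_7(3/2401) = -4. Step 2 — apply |x|_p = p^{-v_p(x)} = 7^{4} = 2401.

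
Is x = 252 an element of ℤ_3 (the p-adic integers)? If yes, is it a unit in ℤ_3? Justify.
x ∈ ℤ_3 but not a unit; v_3(x) = 2 > 0

ℤ_3 = {x ∈ ℚ_3 : v_3(x) ≥ 0} and ℤ_3^× = {x ∈ ℤ_3 : v_3(x) = 0}. Here v_3(252) = v_3(num) − v_3(den) = 2; compare against these criteria.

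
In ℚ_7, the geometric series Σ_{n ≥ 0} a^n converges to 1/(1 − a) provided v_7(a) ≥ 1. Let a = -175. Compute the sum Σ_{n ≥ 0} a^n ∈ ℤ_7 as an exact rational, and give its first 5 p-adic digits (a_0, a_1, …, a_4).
Σ a^n = 1/(1 − a) = 1/176;  first 5 digits = (1, 3, 5, 3, 3)

v_7(a) = 1 ≥ 1, so the series converges in ℤ_7 to 1/(1 − a) = 1/(1 − (-175)) = 1/176. Expand this rational in ℤ_7: compute digits iteratively via d_i = x_i mod 7, x_{i+1} = (x_i − d_i)/7. The first 5 digits are (1, 3, 5, 3, 3).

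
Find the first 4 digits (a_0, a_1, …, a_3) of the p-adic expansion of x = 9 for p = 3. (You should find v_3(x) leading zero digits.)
(a_0, …, a_3) = (0, 0, 1, 0)

v_3(9) = 2, so a_0 = ... = a_1 = 0. Factor out: x = 3^2 · u with u = 1 a unit in ℤ_3. Expand u iteratively via a_{v+i} = u_i mod 3, u_{i+1} = (u_i − a_{v+i})/3:
  u_0 = 1;  a_2 = 1;  u_1 = (u_0 − 1)/3 = 0
  u_1 = 0;  a_3 = 0;  u_2 = (u_1 − 0)/3 = 0
Digits: (0, 0, 1, 0).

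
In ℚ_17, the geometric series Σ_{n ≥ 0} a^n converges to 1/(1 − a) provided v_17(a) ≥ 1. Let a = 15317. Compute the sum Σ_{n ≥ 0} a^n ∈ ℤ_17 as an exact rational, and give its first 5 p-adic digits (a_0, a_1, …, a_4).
Σ a^n = 1/(1 − a) = -1/15316;  first 5 digits = (1, 0, 2, 3, 4)

v_17(a) = 2 ≥ 1, so the series converges in ℤ_17 to 1/(1 − a) = 1/(1 − 15317) = -1/15316. Expand this rational in ℤ_17: compute digits iteratively via d_i = x_i mod 17, x_{i+1} = (x_i − d_i)/17. The first 5 digits are (1, 0, 2, 3, 4).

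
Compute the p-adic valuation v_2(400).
v_2(400) = 4

v_2(n) is the largest exponent k such that 2^k divides n. Factor out: 400 = 2^4 · 25. (Sign doesn't affect v_p.) So v_2(400) = 4.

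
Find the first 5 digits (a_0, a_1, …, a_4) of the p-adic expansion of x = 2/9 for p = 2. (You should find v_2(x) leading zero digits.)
(a_0, …, a_4) = (0, 1, 0, 0, 1)

v_2(2/9) = 1, so a_0 = ... = a_0 = 0. Factor out: x = 2^1 · u with u = 1/9 a unit in ℤ_2. Expand u iteratively via a_{v+i} = u_i mod 2, u_{i+1} = (u_i − a_{v+i})/2:
  u_0 = 1/9;  a_1 = 1;  u_1 = (u_0 − 1)/2 = -4/9
  u_1 = -4/9;  a_2 = 0;  u_2 = (u_1 − 0)/2 = -2/9
  u_2 = -2/9;  a_3 = 0;  u_3 = (u_2 − 0)/2 = -1/9
  u_3 = -1/9;  a_4 = 1;  u_4 = (u_3 − 1)/2 = -5/9
Digits: (0, 1, 0, 0, 1).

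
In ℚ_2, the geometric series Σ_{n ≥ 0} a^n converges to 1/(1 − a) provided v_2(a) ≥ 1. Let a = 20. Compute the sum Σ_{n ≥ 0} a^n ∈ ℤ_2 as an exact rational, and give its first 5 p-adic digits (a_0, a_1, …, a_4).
Σ a^n = 1/(1 − a) = -1/19;  first 5 digits = (1, 0, 1, 0, 0)

v_2(a) = 2 ≥ 1, so the series converges in ℤ_2 to 1/(1 − a) = 1/(1 − 20) = -1/19. Expand this rational in ℤ_2: compute digits iteratively via d_i = x_i mod 2, x_{i+1} = (x_i − d_i)/2. The first 5 digits are (1, 0, 1, 0, 0).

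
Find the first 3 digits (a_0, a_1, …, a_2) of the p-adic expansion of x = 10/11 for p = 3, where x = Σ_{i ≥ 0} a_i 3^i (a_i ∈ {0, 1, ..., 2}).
(a_0, …, a_2) = (2, 1, 2)

v_3(10/11) = 0 (numerator and denominator both coprime to 3), so x ∈ ℤ_3^×. Compute digits iteratively via a_i = x_i mod 3, x_{i+1} = (x_i − a_i)/3, with x_0 = x:
  x_0 = 10/11;  a_0 = 2;  x_1 = (x_0 − 2)/3 = -4/11
  x_1 = -4/11;  a_1 = 1;  x_2 = (x_1 − 1)/3 = -5/11
  x_2 = -5/11;  a_2 = 2;  x_3 = (x_2 − 2)/3 = -9/11
Digits: (2, 1, 2).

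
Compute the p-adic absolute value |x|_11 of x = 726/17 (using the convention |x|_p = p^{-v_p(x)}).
|726/17|_11 = 1/121

Step 1 — compute v_11(x) by factoring powers of 11 out of the numerator and denominator: v_11(726/17) = 2. Step 2 — apply |x|_p = p^{-v_p(x)} = 11^{-2} = 1/121.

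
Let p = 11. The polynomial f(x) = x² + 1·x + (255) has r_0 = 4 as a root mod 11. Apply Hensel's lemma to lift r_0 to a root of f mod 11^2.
r_1 = 81 (mod 121)

Hensel: r_{i+1} = r_i − f(r_i)·(f′(r_i))^{-1} mod 11^{i+2}, f′(x) = 2x + 1. Iterate:
  r_0 = 4 (mod 11)
  r_1 = 81 (mod 121)
Final: r = 81 satisfies f(r) ≡ 0 mod 11^2.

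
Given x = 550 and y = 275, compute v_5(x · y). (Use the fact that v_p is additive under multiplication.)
v_5(151250) = 4

v_p(x) = 2 (factor: 550 = 5^2 · 22); v_p(y) = 2 (factor: 275 = 5^2 · 11). Additivity: v_p(xy) = v_p(x) + v_p(y) = 2 + 2 = 4. (Direct check: xy = 151250 = 5^4 · (242).)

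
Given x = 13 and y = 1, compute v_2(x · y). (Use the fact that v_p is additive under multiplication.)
v_2(13) = 0

v_p(x) = 0 (factor: 13 = 2^0 · 13); v_p(y) = 0 (factor: 1 = 2^0 · 1). Additivity: v_p(xy) = v_p(x) + v_p(y) = 0 + 0 = 0. (Direct check: xy = 13 = 2^0 · (13).)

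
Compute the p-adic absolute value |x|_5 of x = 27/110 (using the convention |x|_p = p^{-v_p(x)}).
|27/110|_5 = 5

Step 1 — compute v_5(x) by factoring powers of 5 out of the numerator and denominator: v_5(27/110) = -1. Step 2 — apply |x|_p = p^{-v_p(x)} = 5^{1} = 5.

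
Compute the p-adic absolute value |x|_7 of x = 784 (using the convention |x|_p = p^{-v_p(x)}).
|784|_7 = 1/49

Step 1 — compute v_7(x) by factoring powers of 7 out of the numerator and denominator: v_7(784) = 2. Step 2 — apply |x|_p = p^{-v_p(x)} = 7^{-2} = 1/49.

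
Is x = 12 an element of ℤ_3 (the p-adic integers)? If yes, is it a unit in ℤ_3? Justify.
x ∈ ℤ_3 but not a unit; v_3(x) = 1 > 0

ℤ_3 = {x ∈ ℚ_3 : v_3(x) ≥ 0} and ℤ_3^× = {x ∈ ℤ_3 : v_3(x) = 0}. Here v_3(12) = v_3(num) − v_3(den) = 1; compare against these criteria.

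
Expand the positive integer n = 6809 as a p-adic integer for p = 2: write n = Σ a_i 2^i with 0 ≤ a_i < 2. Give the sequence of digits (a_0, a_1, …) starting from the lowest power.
(a_0, a_1, …) = (1, 0, 0, 1, 1, 0, 0, 1, 0, 1, 0, 1, 1)

Repeated division by 2 gives the digits low-to-high: 6809 = 1 + 1·2^3 + 1·2^4 + 1·2^7 + 1·2^9 + 1·2^11 + 1·2^12. Digit sequence: (1, 0, 0, 1, 1, 0, 0, 1, 0, 1, 0, 1, 1).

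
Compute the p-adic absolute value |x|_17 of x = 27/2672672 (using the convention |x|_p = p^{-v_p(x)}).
|27/2672672|_17 = 83521

Step 1 — compute v_17(x) by factoring powers of 17 out of the numerator and denominator: v_17(27/2672672) = -4. Step 2 — apply |x|_p = p^{-v_p(x)} = 17^{4} = 83521.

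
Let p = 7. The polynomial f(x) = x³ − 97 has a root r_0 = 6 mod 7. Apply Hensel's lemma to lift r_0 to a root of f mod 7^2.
r_1 = 48 (mod 49)

Hensel: r_{i+1} = r_i − f(r_i)/f′(r_i) mod 7^{i+2}, where f′(x) = 3x². Iterate:
  r_0 = 6 (mod 7)
  r_1 = 48 (mod 49)
Final: r = 48 with f(r) ≡ 0 mod 7^2.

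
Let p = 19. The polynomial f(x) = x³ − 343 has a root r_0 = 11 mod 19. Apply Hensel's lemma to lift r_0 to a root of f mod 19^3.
r_2 = 6015 (mod 6859)

Hensel: r_{i+1} = r_i − f(r_i)/f′(r_i) mod 19^{i+2}, where f′(x) = 3x². Iterate:
  r_0 = 11 (mod 19)
  r_1 = 239 (mod 361)
  r_2 = 6015 (mod 6859)
Final: r = 6015 with f(r) ≡ 0 mod 19^3.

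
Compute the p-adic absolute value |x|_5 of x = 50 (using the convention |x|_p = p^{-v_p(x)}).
|50|_5 = 1/25

Step 1 — compute v_5(x) by factoring powers of 5 out of the numerator and denominator: v_5(50) = 2. Step 2 — apply |x|_p = p^{-v_p(x)} = 5^{-2} = 1/25.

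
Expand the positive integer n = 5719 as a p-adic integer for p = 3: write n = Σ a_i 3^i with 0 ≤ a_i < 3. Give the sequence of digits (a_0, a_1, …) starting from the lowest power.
(a_0, a_1, …) = (1, 1, 2, 1, 1, 2, 1, 2)

Repeated division by 3 gives the digits low-to-high: 5719 = 1 + 1·3^1 + 2·3^2 + 1·3^3 + 1·3^4 + 2·3^5 + 1·3^6 + 2·3^7. Digit sequence: (1, 1, 2, 1, 1, 2, 1, 2).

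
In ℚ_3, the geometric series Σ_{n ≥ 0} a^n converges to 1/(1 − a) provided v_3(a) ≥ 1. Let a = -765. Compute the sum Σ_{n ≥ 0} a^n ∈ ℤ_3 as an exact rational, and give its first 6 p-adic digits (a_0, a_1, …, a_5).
Σ a^n = 1/(1 − a) = 1/766;  first 6 digits = (1, 0, 2, 1, 0, 2)

v_3(a) = 2 ≥ 1, so the series converges in ℤ_3 to 1/(1 − a) = 1/(1 − (-765)) = 1/766. Expand this rational in ℤ_3: compute digits iteratively via d_i = x_i mod 3, x_{i+1} = (x_i − d_i)/3. The first 6 digits are (1, 0, 2, 1, 0, 2).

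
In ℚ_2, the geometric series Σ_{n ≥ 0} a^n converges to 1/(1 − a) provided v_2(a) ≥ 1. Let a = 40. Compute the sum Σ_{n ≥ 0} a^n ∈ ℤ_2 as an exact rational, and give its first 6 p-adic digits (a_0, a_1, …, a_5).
Σ a^n = 1/(1 − a) = -1/39;  first 6 digits = (1, 0, 0, 1, 0, 1)

v_2(a) = 3 ≥ 1, so the series converges in ℤ_2 to 1/(1 − a) = 1/(1 − 40) = -1/39. Expand this rational in ℤ_2: compute digits iteratively via d_i = x_i mod 2, x_{i+1} = (x_i − d_i)/2. The first 6 digits are (1, 0, 0, 1, 0, 1).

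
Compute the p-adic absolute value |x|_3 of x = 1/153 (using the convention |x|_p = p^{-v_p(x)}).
|1/153|_3 = 9

Step 1 — compute v_3(x) by factoring powers of 3 out of the numerator and denominator: v_3(1/153) = -2. Step 2 — apply |x|_p = p^{-v_p(x)} = 3^{2} = 9.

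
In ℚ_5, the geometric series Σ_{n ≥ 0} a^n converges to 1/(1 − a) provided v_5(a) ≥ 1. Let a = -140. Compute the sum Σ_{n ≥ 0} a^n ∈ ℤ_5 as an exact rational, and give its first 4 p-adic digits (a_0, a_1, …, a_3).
Σ a^n = 1/(1 − a) = 1/141;  first 4 digits = (1, 2, 3, 3)

v_5(a) = 1 ≥ 1, so the series converges in ℤ_5 to 1/(1 − a) = 1/(1 − (-140)) = 1/141. Expand this rational in ℤ_5: compute digits iteratively via d_i = x_i mod 5, x_{i+1} = (x_i − d_i)/5. The first 4 digits are (1, 2, 3, 3).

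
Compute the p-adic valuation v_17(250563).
v_17(250563) = 4

v_17(n) is the largest exponent k such that 17^k divides n. Factor out: 250563 = 17^4 · 3. (Sign doesn't affect v_p.) So v_17(250563) = 4.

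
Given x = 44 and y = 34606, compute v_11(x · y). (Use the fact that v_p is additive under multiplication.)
v_11(1522664) = 4

v_p(x) = 1 (factor: 44 = 11^1 · 4); v_p(y) = 3 (factor: 34606 = 11^3 · 26). Additivity: v_p(xy) = v_p(x) + v_p(y) = 1 + 3 = 4. (Direct check: xy = 1522664 = 11^4 · (104).)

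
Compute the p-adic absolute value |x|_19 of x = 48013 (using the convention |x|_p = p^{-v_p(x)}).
|48013|_19 = 1/6859

Step 1 — compute v_19(x) by factoring powers of 19 out of the numerator and denominator: v_19(48013) = 3. Step 2 — apply |x|_p = p^{-v_p(x)} = 19^{-3} = 1/6859.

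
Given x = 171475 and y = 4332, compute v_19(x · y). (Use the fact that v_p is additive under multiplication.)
v_19(742829700) = 5

v_p(x) = 3 (factor: 171475 = 19^3 · 25); v_p(y) = 2 (factor: 4332 = 19^2 · 12). Additivity: v_p(xy) = v_p(x) + v_p(y) = 3 + 2 = 5. (Direct check: xy = 742829700 = 19^5 · (300).)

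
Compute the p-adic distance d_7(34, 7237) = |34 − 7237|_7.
d_7(34, 7237) = 1/2401

Step 1 — x − y = 34 − 7237 = -7203. Step 2 — v_7(-7203) = 4 (factor: -7203 = −(7^4 · 3); the sign does not affect v_p). Step 3 — |x − y|_7 = 7^{-4} = 1/2401.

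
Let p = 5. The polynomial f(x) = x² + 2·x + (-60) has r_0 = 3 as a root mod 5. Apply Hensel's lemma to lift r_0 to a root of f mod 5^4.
r_3 = 43 (mod 625)

Hensel: r_{i+1} = r_i − f(r_i)·(f′(r_i))^{-1} mod 5^{i+2}, f′(x) = 2x + 2. Iterate:
  r_0 = 3 (mod 5)
  r_1 = 18 (mod 25)
  r_2 = 43 (mod 125)
  r_3 = 43 (mod 625)
Final: r = 43 satisfies f(r) ≡ 0 mod 5^4.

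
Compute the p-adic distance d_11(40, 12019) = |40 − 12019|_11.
d_11(40, 12019) = 1/1331

Step 1 — x − y = 40 − 12019 = -11979. Step 2 — v_11(-11979) = 3 (factor: -11979 = −(11^3 · 9); the sign does not affect v_p). Step 3 — |x − y|_11 = 11^{-3} = 1/1331.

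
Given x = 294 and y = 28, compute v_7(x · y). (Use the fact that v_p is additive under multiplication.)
v_7(8232) = 3

v_p(x) = 2 (factor: 294 = 7^2 · 6); v_p(y) = 1 (factor: 28 = 7^1 · 4). Additivity: v_p(xy) = v_p(x) + v_p(y) = 2 + 1 = 3. (Direct check: xy = 8232 = 7^3 · (24).)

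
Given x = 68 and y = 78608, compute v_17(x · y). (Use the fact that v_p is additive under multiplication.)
v_17(5345344) = 4

v_p(x) = 1 (factor: 68 = 17^1 · 4); v_p(y) = 3 (factor: 78608 = 17^3 · 16). Additivity: v_p(xy) = v_p(x) + v_p(y) = 1 + 3 = 4. (Direct check: xy = 5345344 = 17^4 · (64).)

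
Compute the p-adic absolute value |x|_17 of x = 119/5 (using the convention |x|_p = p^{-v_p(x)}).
|119/5|_17 = 1/17

Step 1 — compute v_17(x) by factoring powers of 17 out of the numerator and denominator: v_17(119/5) = 1. Step 2 — apply |x|_p = p^{-v_p(x)} = 17^{-1} = 1/17.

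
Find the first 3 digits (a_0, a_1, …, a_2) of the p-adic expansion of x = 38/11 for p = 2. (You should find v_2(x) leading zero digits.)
(a_0, …, a_2) = (0, 1, 0)

v_2(38/11) = 1, so a_0 = ... = a_0 = 0. Factor out: x = 2^1 · u with u = 19/11 a unit in ℤ_2. Expand u iteratively via a_{v+i} = u_i mod 2, u_{i+1} = (u_i − a_{v+i})/2:
  u_0 = 19/11;  a_1 = 1;  u_1 = (u_0 − 1)/2 = 4/11
  u_1 = 4/11;  a_2 = 0;  u_2 = (u_1 − 0)/2 = 2/11
Digits: (0, 1, 0).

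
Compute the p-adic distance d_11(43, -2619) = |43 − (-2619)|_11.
d_11(43, -2619) = 1/1331

Step 1 — x − y = 43 − (-2619) = 2662. Step 2 — v_11(2662) = 3 (factor: 2662 = (11^3 · 2); the sign does not affect v_p). Step 3 — |x − y|_11 = 11^{-3} = 1/1331.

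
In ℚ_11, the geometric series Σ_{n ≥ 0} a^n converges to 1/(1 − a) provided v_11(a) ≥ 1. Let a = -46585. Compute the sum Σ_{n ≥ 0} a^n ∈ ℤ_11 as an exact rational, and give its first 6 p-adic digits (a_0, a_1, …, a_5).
Σ a^n = 1/(1 − a) = 1/46586;  first 6 digits = (1, 0, 0, 9, 7, 10)

v_11(a) = 3 ≥ 1, so the series converges in ℤ_11 to 1/(1 − a) = 1/(1 − (-46585)) = 1/46586. Expand this rational in ℤ_11: compute digits iteratively via d_i = x_i mod 11, x_{i+1} = (x_i − d_i)/11. The first 6 digits are (1, 0, 0, 9, 7, 10).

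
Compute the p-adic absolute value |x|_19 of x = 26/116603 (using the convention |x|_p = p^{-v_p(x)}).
|26/116603|_19 = 6859

Step 1 — compute v_19(x) by factoring powers of 19 out of the numerator and denominator: v_19(26/116603) = -3. Step 2 — apply |x|_p = p^{-v_p(x)} = 19^{3} = 6859.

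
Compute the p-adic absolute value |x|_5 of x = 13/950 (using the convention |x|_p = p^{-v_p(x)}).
|13/950|_5 = 25

Step 1 — compute v_5(x) by factoring powers of 5 out of the numerator and denominator: v_5(13/950) = -2. Step 2 — apply |x|_p = p^{-v_p(x)} = 5^{2} = 25.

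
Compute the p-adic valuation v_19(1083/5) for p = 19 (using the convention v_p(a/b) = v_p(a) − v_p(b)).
v_19(1083/5) = 2

Factor powers of 19 from the numerator and denominator of the reduced fraction: 1083 = 19^2 · 3 and 5 = 19^0 · 5. Apply v_p(a/b) = v_p(a) − v_p(b): v_19(1083/5) = 2 − 0 = 2.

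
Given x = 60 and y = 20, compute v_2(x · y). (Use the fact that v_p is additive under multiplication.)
v_2(1200) = 4

v_p(x) = 2 (factor: 60 = 2^2 · 15); v_p(y) = 2 (factor: 20 = 2^2 · 5). Additivity: v_p(xy) = v_p(x) + v_p(y) = 2 + 2 = 4. (Direct check: xy = 1200 = 2^4 · (75).)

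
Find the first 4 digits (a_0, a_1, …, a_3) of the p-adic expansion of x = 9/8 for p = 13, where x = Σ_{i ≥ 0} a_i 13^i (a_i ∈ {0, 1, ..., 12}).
(a_0, …, a_3) = (6, 11, 4, 11)

v_13(9/8) = 0 (numerator and denominator both coprime to 13), so x ∈ ℤ_13^×. Compute digits iteratively via a_i = x_i mod 13, x_{i+1} = (x_i − a_i)/13, with x_0 = x:
  x_0 = 9/8;  a_0 = 6;  x_1 = (x_0 − 6)/13 = -3/8
  x_1 = -3/8;  a_1 = 11;  x_2 = (x_1 − 11)/13 = -7/8
  x_2 = -7/8;  a_2 = 4;  x_3 = (x_2 − 4)/13 = -3/8
  x_3 = -3/8;  a_3 = 11;  x_4 = (x_3 − 11)/13 = -7/8
Digits: (6, 11, 4, 11).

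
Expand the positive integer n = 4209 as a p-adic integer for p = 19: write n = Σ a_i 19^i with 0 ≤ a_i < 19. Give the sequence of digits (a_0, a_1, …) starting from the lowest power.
(a_0, a_1, …) = (10, 12, 11)

Repeated division by 19 gives the digits low-to-high: 4209 = 10 + 12·19^1 + 11·19^2. Digit sequence: (10, 12, 11).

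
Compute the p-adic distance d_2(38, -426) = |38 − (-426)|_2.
d_2(38, -426) = 1/16

Step 1 — x − y = 38 − (-426) = 464. Step 2 — v_2(464) = 4 (factor: 464 = (2^4 · 29); the sign does not affect v_p). Step 3 — |x − y|_2 = 2^{-4} = 1/16.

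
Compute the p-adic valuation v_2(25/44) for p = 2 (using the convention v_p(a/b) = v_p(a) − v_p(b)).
v_2(25/44) = -2

Factor powers of 2 from the numerator and denominator of the reduced fraction: 25 = 2^0 · 25 and 44 = 2^2 · 11. Apply v_p(a/b) = v_p(a) − v_p(b): v_2(25/44) = 0 − 2 = -2.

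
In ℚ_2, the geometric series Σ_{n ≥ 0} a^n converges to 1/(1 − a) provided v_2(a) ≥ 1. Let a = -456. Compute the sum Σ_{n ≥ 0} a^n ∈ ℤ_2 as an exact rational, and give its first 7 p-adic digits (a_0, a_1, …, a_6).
Σ a^n = 1/(1 − a) = 1/457;  first 7 digits = (1, 0, 0, 1, 1, 1, 1)

v_2(a) = 3 ≥ 1, so the series converges in ℤ_2 to 1/(1 − a) = 1/(1 − (-456)) = 1/457. Expand this rational in ℤ_2: compute digits iteratively via d_i = x_i mod 2, x_{i+1} = (x_i − d_i)/2. The first 7 digits are (1, 0, 0, 1, 1, 1, 1).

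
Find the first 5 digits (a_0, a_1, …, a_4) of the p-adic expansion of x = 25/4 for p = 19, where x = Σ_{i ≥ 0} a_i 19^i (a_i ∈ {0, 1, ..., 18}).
(a_0, …, a_4) = (11, 14, 4, 14, 4)

v_19(25/4) = 0 (numerator and denominator both coprime to 19), so x ∈ ℤ_19^×. Compute digits iteratively via a_i = x_i mod 19, x_{i+1} = (x_i − a_i)/19, with x_0 = x:
  x_0 = 25/4;  a_0 = 11;  x_1 = (x_0 − 11)/19 = -1/4
  x_1 = -1/4;  a_1 = 14;  x_2 = (x_1 − 14)/19 = -3/4
  x_2 = -3/4;  a_2 = 4;  x_3 = (x_2 − 4)/19 = -1/4
  x_3 = -1/4;  a_3 = 14;  x_4 = (x_3 − 14)/19 = -3/4
  x_4 = -3/4;  a_4 = 4;  x_5 = (x_4 − 4)/19 = -1/4
Digits: (11, 14, 4, 14, 4).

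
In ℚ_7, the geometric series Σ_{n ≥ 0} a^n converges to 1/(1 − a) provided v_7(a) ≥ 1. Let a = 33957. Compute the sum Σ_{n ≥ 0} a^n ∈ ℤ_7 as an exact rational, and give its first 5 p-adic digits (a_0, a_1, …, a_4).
Σ a^n = 1/(1 − a) = -1/33956;  first 5 digits = (1, 0, 0, 1, 0)

v_7(a) = 3 ≥ 1, so the series converges in ℤ_7 to 1/(1 − a) = 1/(1 − 33957) = -1/33956. Expand this rational in ℤ_7: compute digits iteratively via d_i = x_i mod 7, x_{i+1} = (x_i − d_i)/7. The first 5 digits are (1, 0, 0, 1, 0).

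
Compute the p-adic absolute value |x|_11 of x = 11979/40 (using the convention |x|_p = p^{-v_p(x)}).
|11979/40|_11 = 1/1331

Step 1 — compute v_11(x) by factoring powers of 11 out of the numerator and denominator: v_11(11979/40) = 3. Step 2 — apply |x|_p = p^{-v_p(x)} = 11^{-3} = 1/1331.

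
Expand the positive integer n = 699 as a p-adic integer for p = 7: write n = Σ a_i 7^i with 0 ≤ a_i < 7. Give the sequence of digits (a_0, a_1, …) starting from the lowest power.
(a_0, a_1, …) = (6, 1, 0, 2)

Repeated division by 7 gives the digits low-to-high: 699 = 6 + 1·7^1 + 2·7^3. Digit sequence: (6, 1, 0, 2).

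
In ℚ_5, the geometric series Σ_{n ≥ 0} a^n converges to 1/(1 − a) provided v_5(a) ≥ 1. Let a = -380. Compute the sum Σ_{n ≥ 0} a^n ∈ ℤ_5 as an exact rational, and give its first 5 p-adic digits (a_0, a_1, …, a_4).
Σ a^n = 1/(1 − a) = 1/381;  first 5 digits = (1, 4, 0, 1, 1)

v_5(a) = 1 ≥ 1, so the series converges in ℤ_5 to 1/(1 − a) = 1/(1 − (-380)) = 1/381. Expand this rational in ℤ_5: compute digits iteratively via d_i = x_i mod 5, x_{i+1} = (x_i − d_i)/5. The first 5 digits are (1, 4, 0, 1, 1).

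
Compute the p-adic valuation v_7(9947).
v_7(9947) = 3

v_7(n) is the largest exponent k such that 7^k divides n. Factor out: 9947 = 7^3 · 29. (Sign doesn't affect v_p.) So v_7(9947) = 3.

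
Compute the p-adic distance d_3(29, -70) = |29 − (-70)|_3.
d_3(29, -70) = 1/9

Step 1 — x − y = 29 − (-70) = 99. Step 2 — v_3(99) = 2 (factor: 99 = (3^2 · 11); the sign does not affect v_p). Step 3 — |x − y|_3 = 3^{-2} = 1/9.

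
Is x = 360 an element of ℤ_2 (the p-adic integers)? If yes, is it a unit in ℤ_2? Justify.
x ∈ ℤ_2 but not a unit; v_2(x) = 3 > 0

ℤ_2 = {x ∈ ℚ_2 : v_2(x) ≥ 0} and ℤ_2^× = {x ∈ ℤ_2 : v_2(x) = 0}. Here v_2(360) = v_2(num) − v_2(den) = 3; compare against these criteria.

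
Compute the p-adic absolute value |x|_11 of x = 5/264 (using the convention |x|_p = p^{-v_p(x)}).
|5/264|_11 = 11

Step 1 — compute v_11(x) by factoring powers of 11 out of the numerator and denominator: v_11(5/264) = -1. Step 2 — apply |x|_p = p^{-v_p(x)} = 11^{1} = 11.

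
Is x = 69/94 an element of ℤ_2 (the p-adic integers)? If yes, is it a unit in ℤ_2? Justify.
x ∉ ℤ_2 (v_2(x) = -1 < 0)

ℤ_2 = {x ∈ ℚ_2 : v_2(x) ≥ 0} and ℤ_2^× = {x ∈ ℤ_2 : v_2(x) = 0}. Here v_2(69/94) = v_2(num) − v_2(den) = -1; compare against these criteria.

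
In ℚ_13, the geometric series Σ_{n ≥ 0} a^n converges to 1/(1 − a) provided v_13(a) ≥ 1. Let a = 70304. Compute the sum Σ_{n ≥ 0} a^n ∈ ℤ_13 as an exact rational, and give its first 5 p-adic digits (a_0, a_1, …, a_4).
Σ a^n = 1/(1 − a) = -1/70303;  first 5 digits = (1, 0, 0, 6, 2)

v_13(a) = 3 ≥ 1, so the series converges in ℤ_13 to 1/(1 − a) = 1/(1 − 70304) = -1/70303. Expand this rational in ℤ_13: compute digits iteratively via d_i = x_i mod 13, x_{i+1} = (x_i − d_i)/13. The first 5 digits are (1, 0, 0, 6, 2).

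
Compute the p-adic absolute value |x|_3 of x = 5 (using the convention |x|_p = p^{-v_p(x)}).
|5|_3 = 1

Step 1 — compute v_3(x) by factoring powers of 3 out of the numerator and denominator: v_3(5) = 0. Step 2 — apply |x|_p = p^{-v_p(x)} = 3^{0} = 1.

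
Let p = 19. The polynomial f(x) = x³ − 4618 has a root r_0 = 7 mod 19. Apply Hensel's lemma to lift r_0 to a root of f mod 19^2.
r_1 = 235 (mod 361)

Hensel: r_{i+1} = r_i − f(r_i)/f′(r_i) mod 19^{i+2}, where f′(x) = 3x². Iterate:
  r_0 = 7 (mod 19)
  r_1 = 235 (mod 361)
Final: r = 235 with f(r) ≡ 0 mod 19^2.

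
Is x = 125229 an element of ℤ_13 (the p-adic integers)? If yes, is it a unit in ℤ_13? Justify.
x ∈ ℤ_13 but not a unit; v_13(x) = 3 > 0

ℤ_13 = {x ∈ ℚ_13 : v_13(x) ≥ 0} and ℤ_13^× = {x ∈ ℤ_13 : v_13(x) = 0}. Here v_13(125229) = v_13(num) − v_13(den) = 3; compare against these criteria.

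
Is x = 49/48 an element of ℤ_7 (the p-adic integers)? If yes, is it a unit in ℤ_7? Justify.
x ∈ ℤ_7 but not a unit; v_7(x) = 2 > 0

ℤ_7 = {x ∈ ℚ_7 : v_7(x) ≥ 0} and ℤ_7^× = {x ∈ ℤ_7 : v_7(x) = 0}. Here v_7(49/48) = v_7(num) − v_7(den) = 2; compare against these criteria.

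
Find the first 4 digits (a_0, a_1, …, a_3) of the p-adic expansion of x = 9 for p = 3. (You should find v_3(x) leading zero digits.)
(a_0, …, a_3) = (0, 0, 1, 0)

v_3(9) = 2, so a_0 = ... = a_1 = 0. Factor out: x = 3^2 · u with u = 1 a unit in ℤ_3. Expand u iteratively via a_{v+i} = u_i mod 3, u_{i+1} = (u_i − a_{v+i})/3:
  u_0 = 1;  a_2 = 1;  u_1 = (u_0 − 1)/3 = 0
  u_1 = 0;  a_3 = 0;  u_2 = (u_1 − 0)/3 = 0
Digits: (0, 0, 1, 0).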